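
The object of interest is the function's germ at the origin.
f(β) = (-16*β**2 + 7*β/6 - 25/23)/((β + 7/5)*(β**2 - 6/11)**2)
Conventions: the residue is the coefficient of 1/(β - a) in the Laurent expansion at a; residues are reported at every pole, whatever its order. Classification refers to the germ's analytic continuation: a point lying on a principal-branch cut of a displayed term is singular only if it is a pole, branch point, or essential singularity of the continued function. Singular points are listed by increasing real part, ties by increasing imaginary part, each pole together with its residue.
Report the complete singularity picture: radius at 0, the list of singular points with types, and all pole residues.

Denominator factor (β**2 - 6/11)^2: discriminant 24/11, real irrational roots (1/11)*sqrt(66) and -(1/11)*sqrt(66); poles of order 2, moduli (1/11)*sqrt(66) and (1/11)*sqrt(66).
Denominator factor (β + 7/5): pole of order 1 at -7/5, modulus 7/5.
The radius of convergence is the smallest modulus among the singular points: (1/11)*sqrt(66).
At the order-1 pole -7/5 set g(β) = (β - (-7/5))*f(β) = (-16*β**2 + 7*β/6 - 25/23)/(β**2 - 6/11)**2.
Simple pole: residue = g(a) at a = -7/5, which is -355670425/20882298.
The factor β**2 - 6/11 splits as (β - a)(β - a') with a = -(1/11)*sqrt(66), a' = (1/11)*sqrt(66). At the order-2 pole a set g(β) = (β - a)^2*f(β) = [(-16*β**2 + 7*β/6 - 25/23)/(β + 7/5)] / (β - a')^2.
Order-2 pole: residue = g'(a); g'(-(1/11)*sqrt(66)) = 355670425/41764596 + (75848465/62646894)*sqrt(66), so the residue is 355670425/41764596 + (75848465/62646894)*sqrt(66).
The factor β**2 - 6/11 splits as (β - a)(β - a') with a = (1/11)*sqrt(66), a' = -(1/11)*sqrt(66). At the order-2 pole a set g(β) = (β - a)^2*f(β) = [(-16*β**2 + 7*β/6 - 25/23)/(β + 7/5)] / (β - a')^2.
Order-2 pole: residue = g'(a); g'((1/11)*sqrt(66)) = 355670425/41764596 - (75848465/62646894)*sqrt(66), so the residue is 355670425/41764596 - (75848465/62646894)*sqrt(66).
List the singular points by increasing real part (a conjugate pair: the negative imaginary part first).

Radius of convergence at 0: (1/11)*sqrt(66).
At -7/5: a pole of order 1; residue -355670425/20882298.
At -(1/11)*sqrt(66): a pole of order 2; residue 355670425/41764596 + (75848465/62646894)*sqrt(66).
At (1/11)*sqrt(66): a pole of order 2; residue 355670425/41764596 - (75848465/62646894)*sqrt(66).


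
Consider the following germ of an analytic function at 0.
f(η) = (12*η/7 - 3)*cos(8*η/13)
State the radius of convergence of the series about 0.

The radius of convergence is infinite.

The factor cos(8*η/13) is entire and contributes no finite singular point.
The polynomial part has no poles.
No finite singular points: the Taylor series at 0 converges everywhere.


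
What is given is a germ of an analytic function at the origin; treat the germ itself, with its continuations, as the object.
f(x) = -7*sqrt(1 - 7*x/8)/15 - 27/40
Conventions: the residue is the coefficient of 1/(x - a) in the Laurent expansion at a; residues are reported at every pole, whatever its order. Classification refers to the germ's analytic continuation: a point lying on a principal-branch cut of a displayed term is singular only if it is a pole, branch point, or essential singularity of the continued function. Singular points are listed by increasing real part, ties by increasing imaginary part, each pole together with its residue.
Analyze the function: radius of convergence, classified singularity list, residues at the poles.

Radius of convergence at 0: 8/7.
At 8/7: an algebraic (square-root) branch point.

Branch term (-7/15)*sqrt(1 - x/(8/7)): its argument vanishes at x = 8/7, a square-root branch point, modulus 8/7.
The radius of convergence is the smallest modulus among the singular points: 8/7.


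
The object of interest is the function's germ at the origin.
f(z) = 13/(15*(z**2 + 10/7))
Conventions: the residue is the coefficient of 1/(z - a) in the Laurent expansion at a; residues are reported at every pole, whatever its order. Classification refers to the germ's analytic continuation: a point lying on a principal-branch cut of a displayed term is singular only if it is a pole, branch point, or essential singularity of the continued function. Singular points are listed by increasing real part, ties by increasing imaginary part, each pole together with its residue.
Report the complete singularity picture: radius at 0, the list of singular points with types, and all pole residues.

Denominator factor (z**2 + 10/7): discriminant -40/7, complex-conjugate roots ((1/7)*sqrt(70))*i and -((1/7)*sqrt(70))*i; poles of order 1, moduli (1/7)*sqrt(70) and (1/7)*sqrt(70).
The radius of convergence is the smallest modulus among the singular points: (1/7)*sqrt(70).
The factor z**2 + 10/7 splits as (z - a)(z - a') with a = -((1/7)*sqrt(70))*i, a' = ((1/7)*sqrt(70))*i. At the order-1 pole a set g(z) = (z - a)*f(z) = [13/15] / (z - a').
Simple pole: residue = g(a) at a = -((1/7)*sqrt(70))*i, which is ((13/300)*sqrt(70))*i.
The factor z**2 + 10/7 splits as (z - a)(z - a') with a = ((1/7)*sqrt(70))*i, a' = -((1/7)*sqrt(70))*i. At the order-1 pole a set g(z) = (z - a)*f(z) = [13/15] / (z - a').
Simple pole: residue = g(a) at a = ((1/7)*sqrt(70))*i, which is -((13/300)*sqrt(70))*i.
List the singular points by increasing real part (a conjugate pair: the negative imaginary part first).

Radius of convergence at 0: (1/7)*sqrt(70).
At -((1/7)*sqrt(70))*i: a pole of order 1; residue ((13/300)*sqrt(70))*i.
At ((1/7)*sqrt(70))*i: a pole of order 1; residue -((13/300)*sqrt(70))*i.


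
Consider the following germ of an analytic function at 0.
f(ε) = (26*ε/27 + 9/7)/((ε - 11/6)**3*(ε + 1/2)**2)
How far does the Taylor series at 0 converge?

The radius of convergence is 1/2.

Denominator factor (ε + 1/2)^2: pole of order 2 at -1/2, modulus 1/2.
Denominator factor (ε - 11/6)^3: pole of order 3 at 11/6, modulus 11/6.
The radius of convergence is the smallest modulus among the singular points: 1/2.


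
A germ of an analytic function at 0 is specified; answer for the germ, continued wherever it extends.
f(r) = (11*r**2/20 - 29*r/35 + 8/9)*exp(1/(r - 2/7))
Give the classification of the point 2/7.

The exponent 1/(r - (2/7)) has a pole at 2/7, so exp(1/(r - (2/7))) takes every nonzero value near it: an essential singularity (not a pole of any order).

The point is an essential singularity.


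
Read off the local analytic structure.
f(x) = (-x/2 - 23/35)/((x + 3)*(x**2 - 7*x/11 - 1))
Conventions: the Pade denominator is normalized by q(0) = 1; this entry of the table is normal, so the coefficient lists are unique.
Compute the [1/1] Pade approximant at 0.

Taylor coefficients needed (expand at 0): a_0 = 23/105, a_1 = -317/6930, a_2 = 24806/114345.
Write the denominator as Q(x) = 1 + q1*x. Requiring Q*f - P = O(x^3) with deg P <= 1 kills the coefficients of x^2..x^2 in Q*f:
  x^2: a_2 + q1*a_1 = 0, i.e. 24806/114345 + (-317/6930)*q1 = 0.
Solving this linear system: q1 = 49612/10461.
The numerator is Q*f truncated at degree 1: P0 = a_0 = 23/105; P1 = a_1 + q1*a_0 = 22037/22190.

The Pade approximant has numerator coefficients [23/105, 22037/22190]; denominator coefficients [1, 49612/10461].


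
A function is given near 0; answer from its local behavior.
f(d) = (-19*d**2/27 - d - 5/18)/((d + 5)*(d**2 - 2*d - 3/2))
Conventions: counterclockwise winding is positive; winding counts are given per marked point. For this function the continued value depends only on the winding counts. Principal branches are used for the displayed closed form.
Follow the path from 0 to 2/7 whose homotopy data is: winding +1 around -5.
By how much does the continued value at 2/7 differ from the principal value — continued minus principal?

Continued minus principal equals 0.

The function is rational, hence single-valued: continuing it around any pole returns the same value, so the difference is 0.


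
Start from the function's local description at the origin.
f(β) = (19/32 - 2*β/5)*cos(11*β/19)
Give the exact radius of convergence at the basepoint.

The radius of convergence is infinite.

The factor cos(11*β/19) is entire and contributes no finite singular point.
The polynomial part has no poles.
No finite singular points: the Taylor series at 0 converges everywhere.


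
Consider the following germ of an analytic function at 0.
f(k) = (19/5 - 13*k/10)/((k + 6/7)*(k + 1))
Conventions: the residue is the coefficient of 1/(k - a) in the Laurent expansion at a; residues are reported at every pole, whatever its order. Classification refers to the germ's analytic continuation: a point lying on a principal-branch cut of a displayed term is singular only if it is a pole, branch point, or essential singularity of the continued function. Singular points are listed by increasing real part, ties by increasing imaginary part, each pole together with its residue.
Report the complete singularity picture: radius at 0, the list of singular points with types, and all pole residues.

Denominator factor (k + 1): pole of order 1 at -1, modulus 1.
Denominator factor (k + 6/7): pole of order 1 at -6/7, modulus 6/7.
The radius of convergence is the smallest modulus among the singular points: 6/7.
At the order-1 pole -1 set g(k) = (k - (-1))*f(k) = (19/5 - 13*k/10)/(k + 6/7).
Simple pole: residue = g(a) at a = -1, which is -357/10.
At the order-1 pole -6/7 set g(k) = (k - (-6/7))*f(k) = (19/5 - 13*k/10)/(k + 1).
Simple pole: residue = g(a) at a = -6/7, which is 172/5.
List the singular points by increasing real part (a conjugate pair: the negative imaginary part first).

Radius of convergence at 0: 6/7.
At -1: a pole of order 1; residue -357/10.
At -6/7: a pole of order 1; residue 172/5.


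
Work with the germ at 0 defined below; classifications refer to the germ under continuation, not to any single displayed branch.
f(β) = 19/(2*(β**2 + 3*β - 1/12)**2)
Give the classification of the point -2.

Denominator factors: β**2 + 3*β - 1/12 = -25/12 at β = -2 — none vanishes.
So the germ continues analytically to -2.

The point is a regular point.


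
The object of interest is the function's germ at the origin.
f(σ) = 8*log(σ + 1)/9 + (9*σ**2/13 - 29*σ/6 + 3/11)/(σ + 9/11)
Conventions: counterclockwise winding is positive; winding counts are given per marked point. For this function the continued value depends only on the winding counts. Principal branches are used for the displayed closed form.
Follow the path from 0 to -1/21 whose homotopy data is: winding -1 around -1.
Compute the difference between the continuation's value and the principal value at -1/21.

Continued minus principal equals -(16/9)*pi*i.

The rational part is single-valued and drops out of the difference; each branch term changes only by its own monodromy.
(8/9)*log(1 - σ/(-1)): each positive loop around -1 adds 2*pi*i to the log, so winding -1 contributes (8/9)*(-1)*2*pi*i = -(16/9)*pi*i.
Summing the contributions at σ = -1/21 gives -(16/9)*pi*i.


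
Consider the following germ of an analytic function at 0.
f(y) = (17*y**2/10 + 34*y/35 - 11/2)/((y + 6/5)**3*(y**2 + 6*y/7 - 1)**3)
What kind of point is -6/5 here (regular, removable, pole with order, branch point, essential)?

The denominator factor y + 6/5 vanishes at -6/5 and appears to the power 3; the numerator there equals -7381/1750, nonzero, and no other factor vanishes.
Hence a pole whose order is the multiplicity, 3.

The point is a pole of order 3.


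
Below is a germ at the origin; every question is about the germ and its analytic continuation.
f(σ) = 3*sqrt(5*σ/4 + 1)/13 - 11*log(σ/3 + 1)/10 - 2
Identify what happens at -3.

The point is a logarithmic branch point.

The term (-11/10)*log(1 - σ/(-3)) has argument 1 - -3/(-3) = 0 at -3: a logarithmic (infinitely-sheeted) branch point; the remaining terms are analytic or single-valued there.


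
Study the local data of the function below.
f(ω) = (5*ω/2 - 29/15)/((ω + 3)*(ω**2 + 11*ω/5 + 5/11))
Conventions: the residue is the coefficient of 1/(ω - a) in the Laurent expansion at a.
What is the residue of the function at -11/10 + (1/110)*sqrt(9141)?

The residue is 3113/1884 - (35597/1565604)*sqrt(9141).

The factor ω**2 + 11*ω/5 + 5/11 splits as (ω - a)(ω - a') with a = -11/10 + (1/110)*sqrt(9141), a' = -11/10 - (1/110)*sqrt(9141). At the order-1 pole a set g(ω) = (ω - a)*f(ω) = [(5*ω/2 - 29/15)/(ω + 3)] / (ω - a').
Simple pole: residue = g(a) at a = -11/10 + (1/110)*sqrt(9141), which is 3113/1884 - (35597/1565604)*sqrt(9141).


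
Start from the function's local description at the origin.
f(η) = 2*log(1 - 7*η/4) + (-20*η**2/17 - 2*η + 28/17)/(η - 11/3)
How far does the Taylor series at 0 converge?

Denominator factor (η - 11/3): pole of order 1 at 11/3, modulus 11/3.
Branch term (2)*log(1 - η/(4/7)): its argument vanishes at η = 4/7, a logarithmic branch point, modulus 4/7.
The radius of convergence is the smallest modulus among the singular points: 4/7.

The radius of convergence is 4/7.


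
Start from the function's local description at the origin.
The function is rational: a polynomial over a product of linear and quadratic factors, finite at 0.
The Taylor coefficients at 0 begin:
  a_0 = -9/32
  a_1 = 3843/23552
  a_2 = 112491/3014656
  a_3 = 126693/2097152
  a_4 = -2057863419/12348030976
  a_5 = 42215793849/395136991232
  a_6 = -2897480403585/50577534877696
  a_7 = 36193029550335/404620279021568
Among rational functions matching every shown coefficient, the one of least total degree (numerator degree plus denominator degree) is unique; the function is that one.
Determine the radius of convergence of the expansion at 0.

No rational of total degree below 6 reproduces all 8 coefficients; solving the [1/5] Pade equations on them gives f(x) = (-15*x/23 - 2)/((x + 1)*(x**2 - x/8 + 8/3)**2), whose expansion matches every shown term.
Denominator factor (x + 1): pole of order 1 at -1, modulus 1.
Denominator factor (x**2 - x/8 + 8/3)^2: discriminant -2045/192, complex-conjugate roots (1/16) + ((1/48)*sqrt(6135))*i and (1/16) - ((1/48)*sqrt(6135))*i; poles of order 2, moduli (2/3)*sqrt(6) and (2/3)*sqrt(6).
The radius of convergence is the smallest modulus among the singular points: 1.

The radius of convergence is 1.


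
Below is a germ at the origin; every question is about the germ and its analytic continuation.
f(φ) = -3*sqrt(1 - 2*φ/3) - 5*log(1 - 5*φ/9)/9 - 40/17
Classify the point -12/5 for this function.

The point is a regular point.

There is no denominator, hence no pole anywhere.
Branch term sqrt(1 - φ/(3/2)): argument at -12/5 is 13/5, nonzero, so -12/5 is not its branch point (a point on a principal cut is still regular for the continued germ).
Branch term log(1 - φ/(9/5)): argument at -12/5 is 7/3, nonzero, so -12/5 is not its branch point (a point on a principal cut is still regular for the continued germ).
So the germ continues analytically to -12/5.


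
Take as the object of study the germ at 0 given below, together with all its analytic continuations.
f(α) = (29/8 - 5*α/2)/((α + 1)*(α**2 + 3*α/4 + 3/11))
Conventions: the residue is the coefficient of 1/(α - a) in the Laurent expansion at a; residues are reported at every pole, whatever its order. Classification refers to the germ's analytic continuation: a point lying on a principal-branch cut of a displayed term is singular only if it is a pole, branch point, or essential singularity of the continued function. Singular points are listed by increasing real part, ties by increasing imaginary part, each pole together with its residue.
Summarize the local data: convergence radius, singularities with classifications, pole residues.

Radius of convergence at 0: (1/11)*sqrt(33).
At -1: a pole of order 1; residue 539/46.
At (-3/8) - ((1/88)*sqrt(1023))*i: a pole of order 1; residue (-539/92) + ((1775/8556)*sqrt(1023))*i.
At (-3/8) + ((1/88)*sqrt(1023))*i: a pole of order 1; residue (-539/92) - ((1775/8556)*sqrt(1023))*i.

Denominator factor (α**2 + 3*α/4 + 3/11): discriminant -93/176, complex-conjugate roots (-3/8) + ((1/88)*sqrt(1023))*i and (-3/8) - ((1/88)*sqrt(1023))*i; poles of order 1, moduli (1/11)*sqrt(33) and (1/11)*sqrt(33).
Denominator factor (α + 1): pole of order 1 at -1, modulus 1.
The radius of convergence is the smallest modulus among the singular points: (1/11)*sqrt(33).
At the order-1 pole -1 set g(α) = (α - (-1))*f(α) = (29/8 - 5*α/2)/(α**2 + 3*α/4 + 3/11).
Simple pole: residue = g(a) at a = -1, which is 539/46.
The factor α**2 + 3*α/4 + 3/11 splits as (α - a)(α - a') with a = (-3/8) - ((1/88)*sqrt(1023))*i, a' = (-3/8) + ((1/88)*sqrt(1023))*i. At the order-1 pole a set g(α) = (α - a)*f(α) = [(29/8 - 5*α/2)/(α + 1)] / (α - a').
Simple pole: residue = g(a) at a = (-3/8) - ((1/88)*sqrt(1023))*i, which is (-539/92) + ((1775/8556)*sqrt(1023))*i.
The factor α**2 + 3*α/4 + 3/11 splits as (α - a)(α - a') with a = (-3/8) + ((1/88)*sqrt(1023))*i, a' = (-3/8) - ((1/88)*sqrt(1023))*i. At the order-1 pole a set g(α) = (α - a)*f(α) = [(29/8 - 5*α/2)/(α + 1)] / (α - a').
Simple pole: residue = g(a) at a = (-3/8) + ((1/88)*sqrt(1023))*i, which is (-539/92) - ((1775/8556)*sqrt(1023))*i.
List the singular points by increasing real part (a conjugate pair: the negative imaginary part first).


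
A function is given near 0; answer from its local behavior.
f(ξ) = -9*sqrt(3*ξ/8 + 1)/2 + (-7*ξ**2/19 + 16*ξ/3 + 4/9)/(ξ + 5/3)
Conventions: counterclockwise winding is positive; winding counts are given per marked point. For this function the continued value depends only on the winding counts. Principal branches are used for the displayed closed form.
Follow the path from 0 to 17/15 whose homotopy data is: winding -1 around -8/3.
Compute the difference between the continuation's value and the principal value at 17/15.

Continued minus principal equals (9/20)*sqrt(570).

The rational part is single-valued and drops out of the difference; each branch term changes only by its own monodromy.
(-9/2)*sqrt(1 - ξ/(-8/3)): winding -1 is odd, the square root flips sign, contributing -2*(-9/2)*sqrt(1 - (17/15)/(-8/3)) = -2*(-9/2)*sqrt(57/40) = (9/20)*sqrt(570).
Summing the contributions at ξ = 17/15 gives (9/20)*sqrt(570).


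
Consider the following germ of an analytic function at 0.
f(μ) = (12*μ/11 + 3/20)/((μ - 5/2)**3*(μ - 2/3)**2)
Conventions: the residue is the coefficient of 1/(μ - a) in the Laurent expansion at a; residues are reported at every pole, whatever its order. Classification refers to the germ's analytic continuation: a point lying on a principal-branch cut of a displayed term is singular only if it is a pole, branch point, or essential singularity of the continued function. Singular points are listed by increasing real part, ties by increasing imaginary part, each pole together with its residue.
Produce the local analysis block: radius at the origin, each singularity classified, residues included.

Denominator factor (μ - 2/3)^2: pole of order 2 at 2/3, modulus 2/3.
Denominator factor (μ - 5/2)^3: pole of order 3 at 5/2, modulus 5/2.
The radius of convergence is the smallest modulus among the singular points: 2/3.
At the order-2 pole 2/3 set g(μ) = (μ - (2/3))^2*f(μ) = (12*μ/11 + 3/20)/(μ - 5/2)**3.
Order-2 pole: residue = g'(a); g'(2/3) = -330156/805255, so the residue is -330156/805255.
At the order-3 pole 5/2 set g(μ) = (μ - (5/2))^3*f(μ) = (12*μ/11 + 3/20)/(μ - 2/3)**2.
Order-3 pole: residue = g''(a)/2; g''(5/2) = 660312/805255, so the residue is 330156/805255.
List the singular points by increasing real part (a conjugate pair: the negative imaginary part first).

Radius of convergence at 0: 2/3.
At 2/3: a pole of order 2; residue -330156/805255.
At 5/2: a pole of order 3; residue 330156/805255.


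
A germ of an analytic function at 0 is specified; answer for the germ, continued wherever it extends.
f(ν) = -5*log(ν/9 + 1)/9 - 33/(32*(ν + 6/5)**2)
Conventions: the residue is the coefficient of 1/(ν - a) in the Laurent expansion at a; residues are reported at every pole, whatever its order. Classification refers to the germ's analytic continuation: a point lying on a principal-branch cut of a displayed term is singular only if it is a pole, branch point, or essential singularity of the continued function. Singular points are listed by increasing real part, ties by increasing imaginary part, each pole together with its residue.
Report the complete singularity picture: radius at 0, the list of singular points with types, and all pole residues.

Denominator factor (ν + 6/5)^2: pole of order 2 at -6/5, modulus 6/5.
Branch term (-5/9)*log(1 - ν/(-9)): its argument vanishes at ν = -9, a logarithmic branch point, modulus 9.
The radius of convergence is the smallest modulus among the singular points: 6/5.
The branch term is analytic at -6/5 and contributes nothing to the residue; only the rational part matters.
At the order-2 pole -6/5 set g(ν) = (ν - (-6/5))^2*(rational part) = -33/32.
Order-2 pole: residue = g'(a); g'(-6/5) = 0, so the residue is 0.
List the singular points by increasing real part (a conjugate pair: the negative imaginary part first).

Radius of convergence at 0: 6/5.
At -9: a logarithmic branch point.
At -6/5: a pole of order 2; residue 0.


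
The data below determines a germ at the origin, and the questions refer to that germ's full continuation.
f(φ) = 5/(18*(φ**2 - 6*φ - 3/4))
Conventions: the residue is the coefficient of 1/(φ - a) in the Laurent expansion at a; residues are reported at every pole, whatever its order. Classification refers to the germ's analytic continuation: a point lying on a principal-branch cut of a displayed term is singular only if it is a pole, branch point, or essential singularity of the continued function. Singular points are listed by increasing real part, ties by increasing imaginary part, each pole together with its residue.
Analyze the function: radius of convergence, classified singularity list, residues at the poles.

Denominator factor (φ**2 - 6*φ - 3/4): discriminant 39, real irrational roots 3 + (1/2)*sqrt(39) and 3 - (1/2)*sqrt(39); poles of order 1, moduli 3 + (1/2)*sqrt(39) and -3 + (1/2)*sqrt(39).
The radius of convergence is the smallest modulus among the singular points: -3 + (1/2)*sqrt(39).
The factor φ**2 - 6*φ - 3/4 splits as (φ - a)(φ - a') with a = 3 - (1/2)*sqrt(39), a' = 3 + (1/2)*sqrt(39). At the order-1 pole a set g(φ) = (φ - a)*f(φ) = [5/18] / (φ - a').
Simple pole: residue = g(a) at a = 3 - (1/2)*sqrt(39), which is -(5/702)*sqrt(39).
The factor φ**2 - 6*φ - 3/4 splits as (φ - a)(φ - a') with a = 3 + (1/2)*sqrt(39), a' = 3 - (1/2)*sqrt(39). At the order-1 pole a set g(φ) = (φ - a)*f(φ) = [5/18] / (φ - a').
Simple pole: residue = g(a) at a = 3 + (1/2)*sqrt(39), which is (5/702)*sqrt(39).
List the singular points by increasing real part (a conjugate pair: the negative imaginary part first).

Radius of convergence at 0: -3 + (1/2)*sqrt(39).
At 3 - (1/2)*sqrt(39): a pole of order 1; residue -(5/702)*sqrt(39).
At 3 + (1/2)*sqrt(39): a pole of order 1; residue (5/702)*sqrt(39).


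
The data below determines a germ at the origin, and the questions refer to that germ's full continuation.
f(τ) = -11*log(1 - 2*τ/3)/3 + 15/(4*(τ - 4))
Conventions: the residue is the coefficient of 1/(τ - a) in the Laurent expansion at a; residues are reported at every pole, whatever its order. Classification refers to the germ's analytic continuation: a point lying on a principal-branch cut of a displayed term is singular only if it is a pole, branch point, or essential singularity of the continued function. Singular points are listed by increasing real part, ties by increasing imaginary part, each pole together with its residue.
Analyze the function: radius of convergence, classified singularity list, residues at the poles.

Radius of convergence at 0: 3/2.
At 3/2: a logarithmic branch point.
At 4: a pole of order 1; residue 15/4.

Denominator factor (τ - 4): pole of order 1 at 4, modulus 4.
Branch term (-11/3)*log(1 - τ/(3/2)): its argument vanishes at τ = 3/2, a logarithmic branch point, modulus 3/2.
The radius of convergence is the smallest modulus among the singular points: 3/2.
The branch term is analytic at 4 and contributes nothing to the residue; only the rational part matters.
At the order-1 pole 4 set g(τ) = (τ - (4))*(rational part) = 15/4.
Simple pole: residue = g(a) at a = 4, which is 15/4.
List the singular points by increasing real part (a conjugate pair: the negative imaginary part first).


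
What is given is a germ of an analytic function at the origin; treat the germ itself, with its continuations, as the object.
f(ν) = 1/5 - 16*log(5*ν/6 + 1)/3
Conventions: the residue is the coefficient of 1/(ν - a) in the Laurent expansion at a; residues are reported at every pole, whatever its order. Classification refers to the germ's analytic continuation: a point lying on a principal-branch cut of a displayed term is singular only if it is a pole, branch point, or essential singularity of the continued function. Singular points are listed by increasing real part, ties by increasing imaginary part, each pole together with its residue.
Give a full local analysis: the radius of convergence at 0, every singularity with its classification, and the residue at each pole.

Radius of convergence at 0: 6/5.
At -6/5: a logarithmic branch point.

Branch term (-16/3)*log(1 - ν/(-6/5)): its argument vanishes at ν = -6/5, a logarithmic branch point, modulus 6/5.
The radius of convergence is the smallest modulus among the singular points: 6/5.


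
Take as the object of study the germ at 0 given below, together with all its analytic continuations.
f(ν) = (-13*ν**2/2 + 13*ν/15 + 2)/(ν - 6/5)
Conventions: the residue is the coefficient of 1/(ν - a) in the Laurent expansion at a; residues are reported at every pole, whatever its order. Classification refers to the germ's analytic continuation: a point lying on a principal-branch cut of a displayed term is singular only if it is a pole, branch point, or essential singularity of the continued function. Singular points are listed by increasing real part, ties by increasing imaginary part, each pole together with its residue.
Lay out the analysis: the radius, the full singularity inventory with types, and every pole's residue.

Radius of convergence at 0: 6/5.
At 6/5: a pole of order 1; residue -158/25.

Denominator factor (ν - 6/5): pole of order 1 at 6/5, modulus 6/5.
The radius of convergence is the smallest modulus among the singular points: 6/5.
At the order-1 pole 6/5 set g(ν) = (ν - (6/5))*f(ν) = -13*ν**2/2 + 13*ν/15 + 2.
Simple pole: residue = g(a) at a = 6/5, which is -158/25.


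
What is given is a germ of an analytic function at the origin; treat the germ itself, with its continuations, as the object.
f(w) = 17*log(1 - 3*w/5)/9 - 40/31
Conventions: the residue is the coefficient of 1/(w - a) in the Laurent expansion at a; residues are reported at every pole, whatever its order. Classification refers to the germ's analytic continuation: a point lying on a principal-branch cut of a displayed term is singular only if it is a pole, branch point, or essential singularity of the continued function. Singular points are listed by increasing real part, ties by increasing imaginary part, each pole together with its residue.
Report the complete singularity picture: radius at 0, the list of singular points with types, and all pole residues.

Radius of convergence at 0: 5/3.
At 5/3: a logarithmic branch point.

Branch term (17/9)*log(1 - w/(5/3)): its argument vanishes at w = 5/3, a logarithmic branch point, modulus 5/3.
The radius of convergence is the smallest modulus among the singular points: 5/3.


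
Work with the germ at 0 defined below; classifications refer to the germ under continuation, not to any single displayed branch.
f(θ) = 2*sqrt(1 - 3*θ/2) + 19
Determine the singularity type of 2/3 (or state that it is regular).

The point is an algebraic (square-root) branch point.

The term (2)*sqrt(1 - θ/(2/3)) has argument 1 - 2/3/(2/3) = 0 at 2/3: a square-root (algebraic, two-sheeted) branch point; the remaining terms are analytic or single-valued there.


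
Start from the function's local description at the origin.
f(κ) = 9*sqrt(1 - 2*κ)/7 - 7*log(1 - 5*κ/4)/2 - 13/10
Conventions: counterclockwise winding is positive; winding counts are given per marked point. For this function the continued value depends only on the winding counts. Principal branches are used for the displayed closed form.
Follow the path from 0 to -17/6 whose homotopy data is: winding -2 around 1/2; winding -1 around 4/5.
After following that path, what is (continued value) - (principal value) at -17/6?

The rational part is single-valued and drops out of the difference; each branch term changes only by its own monodromy.
(9/7)*sqrt(1 - κ/(1/2)): winding -2 is even, the square root returns to the same sheet, contribution 0.
(-7/2)*log(1 - κ/(4/5)): each positive loop around 4/5 adds 2*pi*i to the log, so winding -1 contributes (-7/2)*(-1)*2*pi*i = (7)*pi*i.
Summing the contributions at κ = -17/6 gives (7)*pi*i.

Continued minus principal equals (7)*pi*i.


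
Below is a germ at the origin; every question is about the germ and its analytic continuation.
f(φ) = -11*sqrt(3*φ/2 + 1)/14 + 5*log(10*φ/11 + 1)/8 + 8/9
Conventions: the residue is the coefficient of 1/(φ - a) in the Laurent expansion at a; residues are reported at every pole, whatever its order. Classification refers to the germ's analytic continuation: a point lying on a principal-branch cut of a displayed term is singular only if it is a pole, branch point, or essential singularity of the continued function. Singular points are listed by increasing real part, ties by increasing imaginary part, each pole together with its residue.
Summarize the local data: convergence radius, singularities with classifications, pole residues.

Radius of convergence at 0: 2/3.
At -11/10: a logarithmic branch point.
At -2/3: an algebraic (square-root) branch point.

Branch term (-11/14)*sqrt(1 - φ/(-2/3)): its argument vanishes at φ = -2/3, a square-root branch point, modulus 2/3.
Branch term (5/8)*log(1 - φ/(-11/10)): its argument vanishes at φ = -11/10, a logarithmic branch point, modulus 11/10.
The radius of convergence is the smallest modulus among the singular points: 2/3.
List the singular points by increasing real part (a conjugate pair: the negative imaginary part first).


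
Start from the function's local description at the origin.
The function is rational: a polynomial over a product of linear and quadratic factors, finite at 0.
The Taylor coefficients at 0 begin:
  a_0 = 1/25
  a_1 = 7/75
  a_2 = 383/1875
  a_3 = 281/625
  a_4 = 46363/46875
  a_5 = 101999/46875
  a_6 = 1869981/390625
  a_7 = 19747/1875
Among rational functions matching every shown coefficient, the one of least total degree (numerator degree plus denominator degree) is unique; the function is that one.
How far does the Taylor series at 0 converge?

The radius of convergence is 5/11.

No rational of total degree below 3 reproduces all 8 coefficients; solving the [1/2] Pade equations on them gives f(β) = (-β/33 - 1/11)/((β - 5/11)*(β + 5)), whose expansion matches every shown term.
Denominator factor (β + 5): pole of order 1 at -5, modulus 5.
Denominator factor (β - 5/11): pole of order 1 at 5/11, modulus 5/11.
The radius of convergence is the smallest modulus among the singular points: 5/11.


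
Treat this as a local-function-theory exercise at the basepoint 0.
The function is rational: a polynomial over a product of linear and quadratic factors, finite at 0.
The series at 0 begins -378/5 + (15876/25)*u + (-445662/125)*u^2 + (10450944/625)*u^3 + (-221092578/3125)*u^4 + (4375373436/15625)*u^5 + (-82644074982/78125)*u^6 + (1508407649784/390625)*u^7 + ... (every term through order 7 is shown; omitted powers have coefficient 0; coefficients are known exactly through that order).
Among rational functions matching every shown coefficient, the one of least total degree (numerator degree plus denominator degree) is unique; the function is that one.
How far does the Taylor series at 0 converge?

The radius of convergence is 1/3.

No rational of total degree below 3 reproduces all 8 coefficients; solving the [0/3] Pade equations on them gives f(u) = -7/(2*(u + 1/3)**2*(u + 5/12)), whose expansion matches every shown term.
Denominator factor (u + 5/12): pole of order 1 at -5/12, modulus 5/12.
Denominator factor (u + 1/3)^2: pole of order 2 at -1/3, modulus 1/3.
The radius of convergence is the smallest modulus among the singular points: 1/3.


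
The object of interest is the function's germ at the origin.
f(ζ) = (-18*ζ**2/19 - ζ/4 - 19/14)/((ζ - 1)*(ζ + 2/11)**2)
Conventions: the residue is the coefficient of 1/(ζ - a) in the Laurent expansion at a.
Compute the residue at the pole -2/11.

The residue is 79263/89908.

At the order-2 pole -2/11 set g(ζ) = (ζ - (-2/11))^2*f(ζ) = (-18*ζ**2/19 - ζ/4 - 19/14)/(ζ - 1).
Order-2 pole: residue = g'(a); g'(-2/11) = 79263/89908, so the residue is 79263/89908.


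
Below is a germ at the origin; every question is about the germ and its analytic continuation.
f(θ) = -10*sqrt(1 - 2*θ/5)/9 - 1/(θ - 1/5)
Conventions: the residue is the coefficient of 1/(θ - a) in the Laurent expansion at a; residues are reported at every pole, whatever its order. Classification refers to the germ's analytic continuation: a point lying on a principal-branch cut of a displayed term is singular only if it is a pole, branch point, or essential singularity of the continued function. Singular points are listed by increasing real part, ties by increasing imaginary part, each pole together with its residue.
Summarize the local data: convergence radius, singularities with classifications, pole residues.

Denominator factor (θ - 1/5): pole of order 1 at 1/5, modulus 1/5.
Branch term (-10/9)*sqrt(1 - θ/(5/2)): its argument vanishes at θ = 5/2, a square-root branch point, modulus 5/2.
The radius of convergence is the smallest modulus among the singular points: 1/5.
The branch term is analytic at 1/5 and contributes nothing to the residue; only the rational part matters.
At the order-1 pole 1/5 set g(θ) = (θ - (1/5))*(rational part) = -1.
Simple pole: residue = g(a) at a = 1/5, which is -1.
List the singular points by increasing real part (a conjugate pair: the negative imaginary part first).

Radius of convergence at 0: 1/5.
At 1/5: a pole of order 1; residue -1.
At 5/2: an algebraic (square-root) branch point.


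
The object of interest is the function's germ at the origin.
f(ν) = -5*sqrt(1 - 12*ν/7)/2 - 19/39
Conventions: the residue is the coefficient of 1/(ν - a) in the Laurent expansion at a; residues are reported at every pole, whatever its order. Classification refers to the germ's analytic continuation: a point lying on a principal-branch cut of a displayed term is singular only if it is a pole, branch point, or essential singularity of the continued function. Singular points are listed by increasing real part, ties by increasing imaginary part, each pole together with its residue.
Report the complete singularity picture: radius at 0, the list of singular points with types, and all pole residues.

Branch term (-5/2)*sqrt(1 - ν/(7/12)): its argument vanishes at ν = 7/12, a square-root branch point, modulus 7/12.
The radius of convergence is the smallest modulus among the singular points: 7/12.

Radius of convergence at 0: 7/12.
At 7/12: an algebraic (square-root) branch point.


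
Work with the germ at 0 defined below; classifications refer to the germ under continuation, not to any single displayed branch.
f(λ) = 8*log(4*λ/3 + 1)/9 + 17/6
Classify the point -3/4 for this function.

The term (8/9)*log(1 - λ/(-3/4)) has argument 1 - -3/4/(-3/4) = 0 at -3/4: a logarithmic (infinitely-sheeted) branch point; the remaining terms are analytic or single-valued there.

The point is a logarithmic branch point.


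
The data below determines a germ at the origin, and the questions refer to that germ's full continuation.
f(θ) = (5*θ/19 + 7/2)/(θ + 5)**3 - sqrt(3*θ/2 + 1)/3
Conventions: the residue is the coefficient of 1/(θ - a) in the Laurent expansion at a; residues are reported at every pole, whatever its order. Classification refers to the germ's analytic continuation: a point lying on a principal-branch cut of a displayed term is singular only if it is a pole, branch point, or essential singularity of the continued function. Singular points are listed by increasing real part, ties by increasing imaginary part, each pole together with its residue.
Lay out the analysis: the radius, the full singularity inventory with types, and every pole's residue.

Radius of convergence at 0: 2/3.
At -5: a pole of order 3; residue 0.
At -2/3: an algebraic (square-root) branch point.

Denominator factor (θ + 5)^3: pole of order 3 at -5, modulus 5.
Branch term (-1/3)*sqrt(1 - θ/(-2/3)): its argument vanishes at θ = -2/3, a square-root branch point, modulus 2/3.
The radius of convergence is the smallest modulus among the singular points: 2/3.
The branch term is analytic at -5 and contributes nothing to the residue; only the rational part matters.
At the order-3 pole -5 set g(θ) = (θ - (-5))^3*(rational part) = 5*θ/19 + 7/2.
Order-3 pole: residue = g''(a)/2; g''(-5) = 0, so the residue is 0.
List the singular points by increasing real part (a conjugate pair: the negative imaginary part first).


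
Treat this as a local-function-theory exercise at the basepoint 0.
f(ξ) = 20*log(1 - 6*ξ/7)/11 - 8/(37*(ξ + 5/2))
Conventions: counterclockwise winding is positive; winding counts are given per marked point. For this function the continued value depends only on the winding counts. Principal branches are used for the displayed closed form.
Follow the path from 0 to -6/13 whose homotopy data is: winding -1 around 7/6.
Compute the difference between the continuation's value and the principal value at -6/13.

Continued minus principal equals -(40/11)*pi*i.

The rational part is single-valued and drops out of the difference; each branch term changes only by its own monodromy.
(20/11)*log(1 - ξ/(7/6)): each positive loop around 7/6 adds 2*pi*i to the log, so winding -1 contributes (20/11)*(-1)*2*pi*i = -(40/11)*pi*i.
Summing the contributions at ξ = -6/13 gives -(40/11)*pi*i.


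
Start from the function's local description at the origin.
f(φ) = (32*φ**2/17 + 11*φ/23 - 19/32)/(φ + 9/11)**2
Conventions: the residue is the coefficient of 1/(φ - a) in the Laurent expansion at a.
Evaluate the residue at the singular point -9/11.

At the order-2 pole -9/11 set g(φ) = (φ - (-9/11))^2*f(φ) = 32*φ**2/17 + 11*φ/23 - 19/32.
Order-2 pole: residue = g'(a); g'(-9/11) = -11191/4301, so the residue is -11191/4301.

The residue is -11191/4301.


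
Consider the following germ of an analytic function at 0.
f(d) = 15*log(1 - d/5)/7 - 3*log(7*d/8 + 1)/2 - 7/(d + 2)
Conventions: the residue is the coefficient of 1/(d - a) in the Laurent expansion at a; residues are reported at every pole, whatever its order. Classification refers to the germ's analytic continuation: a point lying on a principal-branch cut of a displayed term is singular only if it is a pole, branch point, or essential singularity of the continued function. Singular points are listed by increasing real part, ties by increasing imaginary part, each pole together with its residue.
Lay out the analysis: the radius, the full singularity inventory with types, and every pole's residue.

Denominator factor (d + 2): pole of order 1 at -2, modulus 2.
Branch term (-3/2)*log(1 - d/(-8/7)): its argument vanishes at d = -8/7, a logarithmic branch point, modulus 8/7.
Branch term (15/7)*log(1 - d/(5)): its argument vanishes at d = 5, a logarithmic branch point, modulus 5.
The radius of convergence is the smallest modulus among the singular points: 8/7.
The branch terms are analytic at -2 and contribute nothing to the residue; only the rational part matters.
At the order-1 pole -2 set g(d) = (d - (-2))*(rational part) = -7.
Simple pole: residue = g(a) at a = -2, which is -7.
List the singular points by increasing real part (a conjugate pair: the negative imaginary part first).

Radius of convergence at 0: 8/7.
At -2: a pole of order 1; residue -7.
At -8/7: a logarithmic branch point.
At 5: a logarithmic branch point.
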